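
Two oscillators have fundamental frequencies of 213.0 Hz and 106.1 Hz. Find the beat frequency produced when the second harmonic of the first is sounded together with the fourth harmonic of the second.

Second harmonic of the first: 2·213.0 = 426.0 Hz.
Fourth harmonic of the second: 4·106.1 = 424.4 Hz.
f_beat = |426.0 − 424.4| = 1.6 Hz.

1.6 Hz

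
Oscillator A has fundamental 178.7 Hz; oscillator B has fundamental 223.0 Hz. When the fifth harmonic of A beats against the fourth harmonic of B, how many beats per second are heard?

Fifth harmonic of the first: 5·178.7 = 893.5 Hz.
Fourth harmonic of the second: 4·223.0 = 892.0 Hz.
f_beat = |893.5 − 892.0| = 1.5 Hz.

1.5 Hz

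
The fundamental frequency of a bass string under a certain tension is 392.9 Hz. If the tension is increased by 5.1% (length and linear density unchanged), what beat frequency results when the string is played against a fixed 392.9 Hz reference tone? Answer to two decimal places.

9.89 Hz

For a string, f ∝ √T, so the new frequency is 392.9·√1.051 = 402.7944 Hz.
f_beat = |402.7944 − 392.9| = 9.89 Hz.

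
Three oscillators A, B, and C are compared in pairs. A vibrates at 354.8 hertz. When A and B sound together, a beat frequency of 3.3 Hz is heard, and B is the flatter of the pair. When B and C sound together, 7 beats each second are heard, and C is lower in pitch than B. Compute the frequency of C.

B is below A, so f_B = 354.8 − 3.3 = 351.5 Hz.
C is below B, so f_C = 351.5 − 7 = 344.5 Hz.

344.5 Hz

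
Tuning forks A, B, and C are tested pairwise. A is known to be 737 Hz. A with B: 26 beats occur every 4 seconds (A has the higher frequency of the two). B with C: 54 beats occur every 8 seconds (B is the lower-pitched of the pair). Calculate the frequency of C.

737.25 Hz

A–B: Beat frequency = 26/4 = 6.5 Hz.
B is below A, so f_B = 737 − 6.5 = 730.5 Hz.
B–C: Beat frequency = 54/8 = 6.75 Hz.
C is above B, so f_C = 730.5 + 6.75 = 737.25 Hz.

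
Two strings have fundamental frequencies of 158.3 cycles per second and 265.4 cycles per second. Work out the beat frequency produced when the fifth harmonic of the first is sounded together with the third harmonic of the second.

4.7 Hz

Fifth harmonic of the first: 5·158.3 = 791.5 Hz.
Third harmonic of the second: 3·265.4 = 796.2 Hz.
f_beat = |791.5 − 796.2| = 4.7 Hz.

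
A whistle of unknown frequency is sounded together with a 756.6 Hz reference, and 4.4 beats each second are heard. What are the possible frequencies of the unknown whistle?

752.2 Hz or 761 Hz

|f − 756.6| = 4.4, so f = 756.6 ± 4.4.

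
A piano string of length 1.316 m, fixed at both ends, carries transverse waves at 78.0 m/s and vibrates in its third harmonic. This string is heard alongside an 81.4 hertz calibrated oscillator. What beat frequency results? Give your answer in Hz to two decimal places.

7.51 Hz

For a string fixed at both ends, f_n = n·v/(2L) = 3·78.0/(2·1.316) = 88.9058 Hz.
f_beat = |88.9058 − 81.4| = 7.51 Hz.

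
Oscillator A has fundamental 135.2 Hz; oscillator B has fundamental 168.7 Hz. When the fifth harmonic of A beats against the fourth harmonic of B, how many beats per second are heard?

1.2 Hz

Fifth harmonic of the first: 5·135.2 = 676.0 Hz.
Fourth harmonic of the second: 4·168.7 = 674.8 Hz.
f_beat = |676.0 − 674.8| = 1.2 Hz.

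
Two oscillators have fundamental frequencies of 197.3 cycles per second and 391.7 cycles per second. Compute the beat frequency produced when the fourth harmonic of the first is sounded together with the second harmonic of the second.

5.8 Hz

Fourth harmonic of the first: 4·197.3 = 789.2 Hz.
Second harmonic of the second: 2·391.7 = 783.4 Hz.
f_beat = |789.2 − 783.4| = 5.8 Hz.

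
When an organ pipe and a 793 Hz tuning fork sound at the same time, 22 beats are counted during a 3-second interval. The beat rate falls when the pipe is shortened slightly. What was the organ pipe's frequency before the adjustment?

785.6667 Hz

Beat frequency = 22/3 = 7.3333 Hz.
|f − 793| = 7.3333, so the organ pipe was at either 785.6667 Hz or 800.3333 Hz.
A shorter pipe has a higher fundamental; the adjustment raises the organ pipe's frequency.
The beat rate fell, so the adjustment moved the organ pipe toward 793 Hz — it must have started below the reference.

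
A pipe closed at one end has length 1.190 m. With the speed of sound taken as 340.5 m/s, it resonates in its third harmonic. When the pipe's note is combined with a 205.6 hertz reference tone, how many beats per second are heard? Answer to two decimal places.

Closed pipe (odd harmonics): f_n = n·v/(4L) = 3·340.5/(4·1.190) = 214.6008 Hz.
f_beat = |214.6008 − 205.6| = 9.00 Hz.

9.00 Hz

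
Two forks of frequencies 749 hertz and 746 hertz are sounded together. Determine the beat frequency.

The beat frequency equals the magnitude of the frequency difference.
|749 − 746| = 3 Hz.

3 Hz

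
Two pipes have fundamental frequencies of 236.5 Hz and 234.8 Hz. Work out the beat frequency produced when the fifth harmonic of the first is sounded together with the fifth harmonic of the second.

Fifth harmonic of the first: 5·236.5 = 1182.5 Hz.
Fifth harmonic of the second: 5·234.8 = 1174.0 Hz.
f_beat = |1182.5 − 1174.0| = 8.5 Hz.

8.5 Hz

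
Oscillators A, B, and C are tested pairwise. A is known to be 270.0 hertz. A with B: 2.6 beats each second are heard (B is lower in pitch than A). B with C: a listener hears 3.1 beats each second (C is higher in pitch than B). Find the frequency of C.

270.5 Hz

B is below A, so f_B = 270.0 − 2.6 = 267.4 Hz.
C is above B, so f_C = 267.4 + 3.1 = 270.5 Hz.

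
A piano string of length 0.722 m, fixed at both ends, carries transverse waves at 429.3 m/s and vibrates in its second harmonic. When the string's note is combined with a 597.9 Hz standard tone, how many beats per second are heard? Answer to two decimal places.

For a string fixed at both ends, f_n = n·v/(2L) = 2·429.3/(2·0.722) = 594.5983 Hz.
f_beat = |594.5983 − 597.9| = 3.30 Hz.

3.30 Hz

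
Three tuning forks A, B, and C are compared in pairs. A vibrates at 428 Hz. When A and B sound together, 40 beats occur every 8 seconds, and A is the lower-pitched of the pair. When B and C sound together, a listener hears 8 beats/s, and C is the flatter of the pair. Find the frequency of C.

A–B: Beat frequency = 40/8 = 5 Hz.
B is above A, so f_B = 428 + 5 = 433 Hz.
C is below B, so f_C = 433 − 8 = 425 Hz.

425 Hz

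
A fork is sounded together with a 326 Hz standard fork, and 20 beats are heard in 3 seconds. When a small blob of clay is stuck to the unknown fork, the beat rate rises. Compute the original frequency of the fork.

319.3333 Hz

Beat frequency = 20/3 = 6.6667 Hz.
|f − 326| = 6.6667, so the fork was at either 319.3333 Hz or 332.6667 Hz.
Adding mass to a fork lowers its frequency; the adjustment lowers the fork's frequency.
The beat rate rose, so the adjustment moved the fork further from 326 Hz — it was already below the reference.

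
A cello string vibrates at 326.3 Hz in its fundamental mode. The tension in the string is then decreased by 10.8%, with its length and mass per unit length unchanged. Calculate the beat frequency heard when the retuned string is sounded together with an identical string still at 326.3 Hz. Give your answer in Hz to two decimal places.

For a string, f ∝ √T, so the new frequency is 326.3·√0.892 = 308.1765 Hz.
f_beat = |308.1765 − 326.3| = 18.12 Hz.

18.12 Hz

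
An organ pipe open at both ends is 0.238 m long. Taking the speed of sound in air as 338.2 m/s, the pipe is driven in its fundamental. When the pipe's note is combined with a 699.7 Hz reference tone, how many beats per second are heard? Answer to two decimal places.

10.80 Hz

Open pipe: f_n = n·v/(2L) = 1·338.2/(2·0.238) = 710.5042 Hz.
f_beat = |710.5042 − 699.7| = 10.80 Hz.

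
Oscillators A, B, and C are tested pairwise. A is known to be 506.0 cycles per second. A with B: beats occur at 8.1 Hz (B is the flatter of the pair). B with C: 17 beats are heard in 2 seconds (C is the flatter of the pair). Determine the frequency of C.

489.4 Hz

B is below A, so f_B = 506.0 − 8.1 = 497.9 Hz.
B–C: Beat frequency = 17/2 = 8.5 Hz.
C is below B, so f_C = 497.9 − 8.5 = 489.4 Hz.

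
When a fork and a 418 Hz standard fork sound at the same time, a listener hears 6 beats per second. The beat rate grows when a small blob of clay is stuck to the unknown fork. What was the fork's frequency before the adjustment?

412 Hz

|f − 418| = 6, so the fork was at either 412 Hz or 424 Hz.
Adding mass to a fork lowers its frequency; the adjustment lowers the fork's frequency.
The beat rate rose, so the adjustment moved the fork further from 418 Hz — it was already below the reference.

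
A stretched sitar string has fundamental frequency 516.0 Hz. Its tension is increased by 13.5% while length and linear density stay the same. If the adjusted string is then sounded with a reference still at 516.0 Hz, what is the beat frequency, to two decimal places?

For a string, f ∝ √T, so the new frequency is 516.0·√1.135 = 549.7277 Hz.
f_beat = |549.7277 − 516.0| = 33.73 Hz.

33.73 Hz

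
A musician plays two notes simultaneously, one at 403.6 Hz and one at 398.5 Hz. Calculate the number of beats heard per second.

5.1 Hz

Beats arise from superposition of two nearby frequencies; the beat rate is |f₁ − f₂|.
|403.6 − 398.5| = 5.1 Hz.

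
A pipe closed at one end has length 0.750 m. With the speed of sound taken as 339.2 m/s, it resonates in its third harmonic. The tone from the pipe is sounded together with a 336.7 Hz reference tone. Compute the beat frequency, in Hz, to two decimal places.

2.50 Hz

Closed pipe (odd harmonics): f_n = n·v/(4L) = 3·339.2/(4·0.750) = 339.2000 Hz.
f_beat = |339.2000 − 336.7| = 2.50 Hz.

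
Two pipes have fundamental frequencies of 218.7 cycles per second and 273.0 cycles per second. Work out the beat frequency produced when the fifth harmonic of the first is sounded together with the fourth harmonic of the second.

Fifth harmonic of the first: 5·218.7 = 1093.5 Hz.
Fourth harmonic of the second: 4·273.0 = 1092.0 Hz.
f_beat = |1093.5 − 1092.0| = 1.5 Hz.

1.5 Hz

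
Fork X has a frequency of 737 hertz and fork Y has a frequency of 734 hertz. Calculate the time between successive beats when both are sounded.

0.333 s

f_beat = |737 − 734| = 3 Hz.
Beat period T = 1 / f_beat = 1 / 3 s.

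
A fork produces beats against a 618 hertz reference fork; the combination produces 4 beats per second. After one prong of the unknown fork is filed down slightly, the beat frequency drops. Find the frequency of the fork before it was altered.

|f − 618| = 4, so the fork was at either 614 Hz or 622 Hz.
Filing a prong removes mass and raises the fork's frequency; the adjustment raises the fork's frequency.
The beat rate fell, so the adjustment moved the fork toward 618 Hz — it must have started below the reference.

614 Hz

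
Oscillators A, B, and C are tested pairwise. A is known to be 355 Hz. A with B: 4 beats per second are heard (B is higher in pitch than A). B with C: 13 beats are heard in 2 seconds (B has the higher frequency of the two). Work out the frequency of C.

B is above A, so f_B = 355 + 4 = 359 Hz.
B–C: Beat frequency = 13/2 = 6.5 Hz.
C is below B, so f_C = 359 − 6.5 = 352.5 Hz.

352.5 Hz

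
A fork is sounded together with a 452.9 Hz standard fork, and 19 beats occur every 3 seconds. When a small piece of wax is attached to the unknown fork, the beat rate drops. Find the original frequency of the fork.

Beat frequency = 19/3 = 6.3333 Hz.
|f − 452.9| = 6.3333, so the fork was at either 446.5667 Hz or 459.2333 Hz.
Loading a fork with wax lowers its frequency; the adjustment lowers the fork's frequency.
The beat rate fell, so the adjustment moved the fork toward 452.9 Hz — it must have started above the reference.

459.2333 Hz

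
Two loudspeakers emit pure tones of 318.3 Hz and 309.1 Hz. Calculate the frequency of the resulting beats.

9.2 Hz

Beats arise from superposition of two nearby frequencies; the beat rate is |f₁ − f₂|.
|318.3 − 309.1| = 9.2 Hz.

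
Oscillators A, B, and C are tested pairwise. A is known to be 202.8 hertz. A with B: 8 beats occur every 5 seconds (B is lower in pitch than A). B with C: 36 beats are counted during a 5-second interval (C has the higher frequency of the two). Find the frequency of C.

208.4 Hz

A–B: Beat frequency = 8/5 = 1.6 Hz.
B is below A, so f_B = 202.8 − 1.6 = 201.2 Hz.
B–C: Beat frequency = 36/5 = 7.2 Hz.
C is above B, so f_C = 201.2 + 7.2 = 208.4 Hz.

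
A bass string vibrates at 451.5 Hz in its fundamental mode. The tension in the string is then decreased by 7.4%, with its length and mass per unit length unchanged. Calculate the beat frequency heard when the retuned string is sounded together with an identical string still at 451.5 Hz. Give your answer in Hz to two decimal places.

17.03 Hz

For a string, f ∝ √T, so the new frequency is 451.5·√0.926 = 434.4735 Hz.
f_beat = |434.4735 − 451.5| = 17.03 Hz.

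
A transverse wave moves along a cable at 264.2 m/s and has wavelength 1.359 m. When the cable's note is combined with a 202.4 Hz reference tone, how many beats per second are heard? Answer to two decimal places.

Source frequency f = v/λ = 264.2/1.359 = 194.4077 Hz.
f_beat = |194.4077 − 202.4| = 7.99 Hz.

7.99 Hz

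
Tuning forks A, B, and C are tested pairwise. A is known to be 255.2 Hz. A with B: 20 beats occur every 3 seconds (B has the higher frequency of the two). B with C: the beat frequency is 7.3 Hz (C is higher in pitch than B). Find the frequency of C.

269.1667 Hz

A–B: Beat frequency = 20/3 = 6.6667 Hz.
B is above A, so f_B = 255.2 + 6.6667 = 261.8667 Hz.
C is above B, so f_C = 261.8667 + 7.3 = 269.1667 Hz.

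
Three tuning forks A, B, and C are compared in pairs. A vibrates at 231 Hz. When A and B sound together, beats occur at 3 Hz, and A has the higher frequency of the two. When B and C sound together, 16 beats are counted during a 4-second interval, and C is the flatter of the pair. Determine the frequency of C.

B is below A, so f_B = 231 − 3 = 228 Hz.
B–C: Beat frequency = 16/4 = 4 Hz.
C is below B, so f_C = 228 − 4 = 224 Hz.

224 Hz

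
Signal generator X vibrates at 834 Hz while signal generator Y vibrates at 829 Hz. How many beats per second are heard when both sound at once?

5 Hz

f_beat = |f₁ − f₂|.
|834 − 829| = 5 Hz.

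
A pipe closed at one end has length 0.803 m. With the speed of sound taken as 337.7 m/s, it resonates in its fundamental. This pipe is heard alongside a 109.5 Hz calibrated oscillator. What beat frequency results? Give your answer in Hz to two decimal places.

Closed pipe (odd harmonics): f_n = n·v/(4L) = 1·337.7/(4·0.803) = 105.1370 Hz.
f_beat = |105.1370 − 109.5| = 4.36 Hz.

4.36 Hz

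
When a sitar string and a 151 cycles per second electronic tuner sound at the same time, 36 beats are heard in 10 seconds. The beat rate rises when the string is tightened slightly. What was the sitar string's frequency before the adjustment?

Beat frequency = 36/10 = 3.6 Hz.
|f − 151| = 3.6, so the sitar string was at either 147.4 Hz or 154.6 Hz.
Increasing tension raises a string's frequency; the adjustment raises the sitar string's frequency.
The beat rate rose, so the adjustment moved the sitar string further from 151 Hz — it was already above the reference.

154.6 Hz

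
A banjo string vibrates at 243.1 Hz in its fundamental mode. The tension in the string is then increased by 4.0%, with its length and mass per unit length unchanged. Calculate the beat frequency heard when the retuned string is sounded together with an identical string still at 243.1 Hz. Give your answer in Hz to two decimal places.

For a string, f ∝ √T, so the new frequency is 243.1·√1.040 = 247.9143 Hz.
f_beat = |247.9143 − 243.1| = 4.81 Hz.

4.81 Hz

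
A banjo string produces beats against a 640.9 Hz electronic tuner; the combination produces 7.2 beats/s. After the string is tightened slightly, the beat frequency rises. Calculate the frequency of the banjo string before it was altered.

648.1 Hz

|f − 640.9| = 7.2, so the banjo string was at either 633.7 Hz or 648.1 Hz.
Increasing tension raises a string's frequency; the adjustment raises the banjo string's frequency.
The beat rate rose, so the adjustment moved the banjo string further from 640.9 Hz — it was already above the reference.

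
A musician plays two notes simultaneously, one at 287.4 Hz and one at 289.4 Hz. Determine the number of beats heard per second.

2 Hz

The beat frequency equals the magnitude of the frequency difference.
|287.4 − 289.4| = 2 Hz.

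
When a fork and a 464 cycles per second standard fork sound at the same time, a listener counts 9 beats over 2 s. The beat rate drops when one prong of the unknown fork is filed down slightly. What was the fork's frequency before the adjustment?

459.5 Hz

Beat frequency = 9/2 = 4.5 Hz.
|f − 464| = 4.5, so the fork was at either 459.5 Hz or 468.5 Hz.
Filing a prong removes mass and raises the fork's frequency; the adjustment raises the fork's frequency.
The beat rate fell, so the adjustment moved the fork toward 464 Hz — it must have started below the reference.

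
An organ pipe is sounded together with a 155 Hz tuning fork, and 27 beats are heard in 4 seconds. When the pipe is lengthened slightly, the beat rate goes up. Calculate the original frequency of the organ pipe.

Beat frequency = 27/4 = 6.75 Hz.
|f − 155| = 6.75, so the organ pipe was at either 148.25 Hz or 161.75 Hz.
A longer pipe has a lower fundamental; the adjustment lowers the organ pipe's frequency.
The beat rate rose, so the adjustment moved the organ pipe further from 155 Hz — it was already below the reference.

148.25 Hz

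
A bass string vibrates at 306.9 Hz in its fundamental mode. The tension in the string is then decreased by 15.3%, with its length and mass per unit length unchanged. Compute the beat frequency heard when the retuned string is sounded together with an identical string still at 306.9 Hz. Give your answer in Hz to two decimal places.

24.45 Hz

For a string, f ∝ √T, so the new frequency is 306.9·√0.847 = 282.4481 Hz.
f_beat = |282.4481 − 306.9| = 24.45 Hz.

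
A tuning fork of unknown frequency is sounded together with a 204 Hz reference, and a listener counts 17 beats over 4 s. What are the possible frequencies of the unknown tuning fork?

199.75 Hz or 208.25 Hz

Beat frequency = 17/4 = 4.25 Hz.
|f − 204| = 4.25, so f = 204 ± 4.25.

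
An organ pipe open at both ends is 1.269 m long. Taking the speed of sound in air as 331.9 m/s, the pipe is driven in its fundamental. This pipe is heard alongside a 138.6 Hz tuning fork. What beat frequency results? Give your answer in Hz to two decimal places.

Open pipe: f_n = n·v/(2L) = 1·331.9/(2·1.269) = 130.7723 Hz.
f_beat = |130.7723 − 138.6| = 7.83 Hz.

7.83 Hz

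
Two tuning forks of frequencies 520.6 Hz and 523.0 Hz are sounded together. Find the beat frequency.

2.4 Hz

The beat frequency equals the magnitude of the frequency difference.
|520.6 − 523.0| = 2.4 Hz.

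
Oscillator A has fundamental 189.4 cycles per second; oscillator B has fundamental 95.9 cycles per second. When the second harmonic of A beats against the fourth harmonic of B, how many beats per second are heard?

4.8 Hz

Second harmonic of the first: 2·189.4 = 378.8 Hz.
Fourth harmonic of the second: 4·95.9 = 383.6 Hz.
f_beat = |378.8 − 383.6| = 4.8 Hz.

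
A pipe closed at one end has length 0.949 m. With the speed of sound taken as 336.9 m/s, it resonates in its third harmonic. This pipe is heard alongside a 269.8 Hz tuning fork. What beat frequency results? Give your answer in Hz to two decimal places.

3.55 Hz

Closed pipe (odd harmonics): f_n = n·v/(4L) = 3·336.9/(4·0.949) = 266.2540 Hz.
f_beat = |266.2540 − 269.8| = 3.55 Hz.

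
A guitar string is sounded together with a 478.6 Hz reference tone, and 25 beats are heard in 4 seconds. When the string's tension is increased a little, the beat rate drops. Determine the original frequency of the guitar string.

472.35 Hz

Beat frequency = 25/4 = 6.25 Hz.
|f − 478.6| = 6.25, so the guitar string was at either 472.35 Hz or 484.85 Hz.
Higher tension means higher frequency; the adjustment raises the guitar string's frequency.
The beat rate fell, so the adjustment moved the guitar string toward 478.6 Hz — it must have started below the reference.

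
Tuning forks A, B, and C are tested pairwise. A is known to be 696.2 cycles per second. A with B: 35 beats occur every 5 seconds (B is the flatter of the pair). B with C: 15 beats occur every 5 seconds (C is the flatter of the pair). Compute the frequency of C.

686.2 Hz

A–B: Beat frequency = 35/5 = 7 Hz.
B is below A, so f_B = 696.2 − 7 = 689.2 Hz.
B–C: Beat frequency = 15/5 = 3 Hz.
C is below B, so f_C = 689.2 − 3 = 686.2 Hz.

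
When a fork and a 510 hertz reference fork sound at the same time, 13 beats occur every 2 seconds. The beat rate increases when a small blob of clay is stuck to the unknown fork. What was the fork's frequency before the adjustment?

Beat frequency = 13/2 = 6.5 Hz.
|f − 510| = 6.5, so the fork was at either 503.5 Hz or 516.5 Hz.
Adding mass to a fork lowers its frequency; the adjustment lowers the fork's frequency.
The beat rate rose, so the adjustment moved the fork further from 510 Hz — it was already below the reference.

503.5 Hz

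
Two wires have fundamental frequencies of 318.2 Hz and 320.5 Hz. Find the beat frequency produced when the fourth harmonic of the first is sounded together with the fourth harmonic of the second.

Fourth harmonic of the first: 4·318.2 = 1272.8 Hz.
Fourth harmonic of the second: 4·320.5 = 1282.0 Hz.
f_beat = |1272.8 − 1282.0| = 9.2 Hz.

9.2 Hz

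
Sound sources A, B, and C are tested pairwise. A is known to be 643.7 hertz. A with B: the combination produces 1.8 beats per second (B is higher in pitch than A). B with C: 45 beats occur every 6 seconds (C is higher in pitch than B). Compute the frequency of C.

653 Hz

B is above A, so f_B = 643.7 + 1.8 = 645.5 Hz.
B–C: Beat frequency = 45/6 = 7.5 Hz.
C is above B, so f_C = 645.5 + 7.5 = 653 Hz.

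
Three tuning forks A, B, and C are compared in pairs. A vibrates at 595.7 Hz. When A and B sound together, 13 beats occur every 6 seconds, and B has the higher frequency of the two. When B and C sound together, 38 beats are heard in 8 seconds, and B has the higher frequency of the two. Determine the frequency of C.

A–B: Beat frequency = 13/6 = 2.1667 Hz.
B is above A, so f_B = 595.7 + 2.1667 = 597.8667 Hz.
B–C: Beat frequency = 38/8 = 4.75 Hz.
C is below B, so f_C = 597.8667 − 4.75 = 593.1167 Hz.

593.1167 Hz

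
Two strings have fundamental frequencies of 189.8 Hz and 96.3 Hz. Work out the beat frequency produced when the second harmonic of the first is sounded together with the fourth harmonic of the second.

5.6 Hz

Second harmonic of the first: 2·189.8 = 379.6 Hz.
Fourth harmonic of the second: 4·96.3 = 385.2 Hz.
f_beat = |379.6 − 385.2| = 5.6 Hz.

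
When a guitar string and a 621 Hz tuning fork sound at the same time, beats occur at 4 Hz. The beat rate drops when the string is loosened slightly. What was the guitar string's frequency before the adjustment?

625 Hz

|f − 621| = 4, so the guitar string was at either 617 Hz or 625 Hz.
Reducing tension lowers a string's frequency; the adjustment lowers the guitar string's frequency.
The beat rate fell, so the adjustment moved the guitar string toward 621 Hz — it must have started above the reference.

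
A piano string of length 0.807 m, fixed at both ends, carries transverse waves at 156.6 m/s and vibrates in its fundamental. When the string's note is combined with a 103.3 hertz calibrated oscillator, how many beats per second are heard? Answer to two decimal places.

6.27 Hz

For a string fixed at both ends, f_n = n·v/(2L) = 1·156.6/(2·0.807) = 97.0260 Hz.
f_beat = |97.0260 − 103.3| = 6.27 Hz.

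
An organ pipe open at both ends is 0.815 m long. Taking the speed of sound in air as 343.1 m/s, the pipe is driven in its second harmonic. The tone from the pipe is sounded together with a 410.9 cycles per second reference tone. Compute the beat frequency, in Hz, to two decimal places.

Open pipe: f_n = n·v/(2L) = 2·343.1/(2·0.815) = 420.9816 Hz.
f_beat = |420.9816 − 410.9| = 10.08 Hz.

10.08 Hz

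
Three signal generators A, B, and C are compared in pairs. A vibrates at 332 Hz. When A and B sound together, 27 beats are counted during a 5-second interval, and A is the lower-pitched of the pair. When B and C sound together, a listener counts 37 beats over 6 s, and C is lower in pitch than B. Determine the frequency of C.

331.2333 Hz

A–B: Beat frequency = 27/5 = 5.4 Hz.
B is above A, so f_B = 332 + 5.4 = 337.4 Hz.
B–C: Beat frequency = 37/6 = 6.1667 Hz.
C is below B, so f_C = 337.4 − 6.1667 = 331.2333 Hz.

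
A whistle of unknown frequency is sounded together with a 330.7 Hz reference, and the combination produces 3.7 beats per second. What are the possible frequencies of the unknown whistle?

327 Hz or 334.4 Hz

|f − 330.7| = 3.7, so f = 330.7 ± 3.7.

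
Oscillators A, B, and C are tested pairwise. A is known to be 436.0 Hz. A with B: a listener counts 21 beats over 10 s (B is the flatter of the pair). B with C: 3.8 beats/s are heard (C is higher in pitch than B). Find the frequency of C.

437.7 Hz

A–B: Beat frequency = 21/10 = 2.1 Hz.
B is below A, so f_B = 436.0 − 2.1 = 433.9 Hz.
C is above B, so f_C = 433.9 + 3.8 = 437.7 Hz.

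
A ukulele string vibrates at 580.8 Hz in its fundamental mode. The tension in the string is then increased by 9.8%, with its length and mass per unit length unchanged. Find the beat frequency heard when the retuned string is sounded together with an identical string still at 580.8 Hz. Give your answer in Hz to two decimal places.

27.79 Hz

For a string, f ∝ √T, so the new frequency is 580.8·√1.098 = 608.5942 Hz.
f_beat = |608.5942 − 580.8| = 27.79 Hz.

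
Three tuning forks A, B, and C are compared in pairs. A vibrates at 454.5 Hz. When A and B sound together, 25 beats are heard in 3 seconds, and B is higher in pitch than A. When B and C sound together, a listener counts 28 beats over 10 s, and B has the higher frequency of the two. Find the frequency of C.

A–B: Beat frequency = 25/3 = 8.3333 Hz.
B is above A, so f_B = 454.5 + 8.3333 = 462.8333 Hz.
B–C: Beat frequency = 28/10 = 2.8 Hz.
C is below B, so f_C = 462.8333 − 2.8 = 460.0333 Hz.

460.0333 Hz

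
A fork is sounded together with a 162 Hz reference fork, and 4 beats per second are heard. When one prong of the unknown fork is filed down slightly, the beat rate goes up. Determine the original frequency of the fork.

|f − 162| = 4, so the fork was at either 158 Hz or 166 Hz.
Filing a prong removes mass and raises the fork's frequency; the adjustment raises the fork's frequency.
The beat rate rose, so the adjustment moved the fork further from 162 Hz — it was already above the reference.

166 Hz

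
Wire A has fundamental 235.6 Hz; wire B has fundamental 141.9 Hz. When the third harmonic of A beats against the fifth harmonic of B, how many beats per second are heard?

2.7 Hz

Third harmonic of the first: 3·235.6 = 706.8 Hz.
Fifth harmonic of the second: 5·141.9 = 709.5 Hz.
f_beat = |706.8 − 709.5| = 2.7 Hz.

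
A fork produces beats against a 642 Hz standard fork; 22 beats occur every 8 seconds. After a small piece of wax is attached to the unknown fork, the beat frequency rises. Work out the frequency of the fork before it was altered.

Beat frequency = 22/8 = 2.75 Hz.
|f − 642| = 2.75, so the fork was at either 639.25 Hz or 644.75 Hz.
Loading a fork with wax lowers its frequency; the adjustment lowers the fork's frequency.
The beat rate rose, so the adjustment moved the fork further from 642 Hz — it was already below the reference.

639.25 Hz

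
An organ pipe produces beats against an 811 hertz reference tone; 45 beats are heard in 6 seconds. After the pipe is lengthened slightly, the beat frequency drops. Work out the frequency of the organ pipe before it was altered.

818.5 Hz

Beat frequency = 45/6 = 7.5 Hz.
|f − 811| = 7.5, so the organ pipe was at either 803.5 Hz or 818.5 Hz.
A longer pipe has a lower fundamental; the adjustment lowers the organ pipe's frequency.
The beat rate fell, so the adjustment moved the organ pipe toward 811 Hz — it must have started above the reference.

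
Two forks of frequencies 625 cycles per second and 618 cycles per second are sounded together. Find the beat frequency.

7 Hz

Beats arise from superposition of two nearby frequencies; the beat rate is |f₁ − f₂|.
|625 − 618| = 7 Hz.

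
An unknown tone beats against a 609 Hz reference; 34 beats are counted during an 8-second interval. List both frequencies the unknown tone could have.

Beat frequency = 34/8 = 4.25 Hz.
|f − 609| = 4.25, so f = 609 ± 4.25.

604.75 Hz or 613.25 Hz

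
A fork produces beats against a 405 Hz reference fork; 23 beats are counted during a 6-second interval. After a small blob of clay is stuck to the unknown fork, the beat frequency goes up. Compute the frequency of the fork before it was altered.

Beat frequency = 23/6 = 3.8333 Hz.
|f − 405| = 3.8333, so the fork was at either 401.1667 Hz or 408.8333 Hz.
Adding mass to a fork lowers its frequency; the adjustment lowers the fork's frequency.
The beat rate rose, so the adjustment moved the fork further from 405 Hz — it was already below the reference.

401.1667 Hz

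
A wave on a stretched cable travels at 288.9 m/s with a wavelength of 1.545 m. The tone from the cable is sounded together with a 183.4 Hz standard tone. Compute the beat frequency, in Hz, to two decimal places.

3.59 Hz

Source frequency f = v/λ = 288.9/1.545 = 186.9903 Hz.
f_beat = |186.9903 − 183.4| = 3.59 Hz.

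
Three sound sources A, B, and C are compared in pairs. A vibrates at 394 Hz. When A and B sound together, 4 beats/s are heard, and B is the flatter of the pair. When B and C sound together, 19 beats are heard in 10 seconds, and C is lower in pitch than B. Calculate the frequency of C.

B is below A, so f_B = 394 − 4 = 390 Hz.
B–C: Beat frequency = 19/10 = 1.9 Hz.
C is below B, so f_C = 390 − 1.9 = 388.1 Hz.

388.1 Hz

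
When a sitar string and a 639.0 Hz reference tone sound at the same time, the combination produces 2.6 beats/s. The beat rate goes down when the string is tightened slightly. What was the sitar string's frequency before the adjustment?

636.4 Hz

|f − 639.0| = 2.6, so the sitar string was at either 636.4 Hz or 641.6 Hz.
Increasing tension raises a string's frequency; the adjustment raises the sitar string's frequency.
The beat rate fell, so the adjustment moved the sitar string toward 639.0 Hz — it must have started below the reference.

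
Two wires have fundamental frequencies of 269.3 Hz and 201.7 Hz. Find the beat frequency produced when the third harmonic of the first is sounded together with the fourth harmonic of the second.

Third harmonic of the first: 3·269.3 = 807.9 Hz.
Fourth harmonic of the second: 4·201.7 = 806.8 Hz.
f_beat = |807.9 − 806.8| = 1.1 Hz.

1.1 Hz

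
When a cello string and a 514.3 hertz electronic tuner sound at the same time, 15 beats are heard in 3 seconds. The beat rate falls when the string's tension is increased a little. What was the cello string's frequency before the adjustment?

Beat frequency = 15/3 = 5 Hz.
|f − 514.3| = 5, so the cello string was at either 509.3 Hz or 519.3 Hz.
Higher tension means higher frequency; the adjustment raises the cello string's frequency.
The beat rate fell, so the adjustment moved the cello string toward 514.3 Hz — it must have started below the reference.

509.3 Hz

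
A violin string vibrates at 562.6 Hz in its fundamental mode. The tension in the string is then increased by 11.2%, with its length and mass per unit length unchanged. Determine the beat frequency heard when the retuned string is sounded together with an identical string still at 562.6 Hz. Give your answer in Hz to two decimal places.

For a string, f ∝ √T, so the new frequency is 562.6·√1.112 = 593.2696 Hz.
f_beat = |593.2696 − 562.6| = 30.67 Hz.

30.67 Hz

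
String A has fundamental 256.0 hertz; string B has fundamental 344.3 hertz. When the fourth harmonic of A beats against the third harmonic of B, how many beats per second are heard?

Fourth harmonic of the first: 4·256.0 = 1024.0 Hz.
Third harmonic of the second: 3·344.3 = 1032.9 Hz.
f_beat = |1024.0 − 1032.9| = 8.9 Hz.

8.9 Hz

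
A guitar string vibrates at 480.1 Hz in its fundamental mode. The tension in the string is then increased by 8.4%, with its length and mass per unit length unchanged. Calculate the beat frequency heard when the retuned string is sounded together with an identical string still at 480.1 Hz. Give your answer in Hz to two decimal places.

For a string, f ∝ √T, so the new frequency is 480.1·√1.084 = 499.8577 Hz.
f_beat = |499.8577 − 480.1| = 19.76 Hz.

19.76 Hz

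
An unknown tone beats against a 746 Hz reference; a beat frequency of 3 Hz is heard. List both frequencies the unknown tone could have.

743 Hz or 749 Hz

|f − 746| = 3, so f = 746 ± 3.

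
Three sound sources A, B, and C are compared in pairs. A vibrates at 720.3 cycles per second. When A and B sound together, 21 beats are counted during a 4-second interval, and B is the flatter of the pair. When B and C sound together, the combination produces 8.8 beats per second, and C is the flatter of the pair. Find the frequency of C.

A–B: Beat frequency = 21/4 = 5.25 Hz.
B is below A, so f_B = 720.3 − 5.25 = 715.05 Hz.
C is below B, so f_C = 715.05 − 8.8 = 706.25 Hz.

706.25 Hz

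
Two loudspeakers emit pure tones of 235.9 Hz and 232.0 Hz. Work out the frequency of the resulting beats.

f_beat = |f₁ − f₂|.
|235.9 − 232.0| = 3.9 Hz.

3.9 Hz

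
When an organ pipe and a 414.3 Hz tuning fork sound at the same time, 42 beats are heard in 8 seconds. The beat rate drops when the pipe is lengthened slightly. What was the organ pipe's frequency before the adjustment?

Beat frequency = 42/8 = 5.25 Hz.
|f − 414.3| = 5.25, so the organ pipe was at either 409.05 Hz or 419.55 Hz.
A longer pipe has a lower fundamental; the adjustment lowers the organ pipe's frequency.
The beat rate fell, so the adjustment moved the organ pipe toward 414.3 Hz — it must have started above the reference.

419.55 Hz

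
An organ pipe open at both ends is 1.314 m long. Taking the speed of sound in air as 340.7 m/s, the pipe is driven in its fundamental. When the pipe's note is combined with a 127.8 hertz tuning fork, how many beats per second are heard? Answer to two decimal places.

Open pipe: f_n = n·v/(2L) = 1·340.7/(2·1.314) = 129.6423 Hz.
f_beat = |129.6423 − 127.8| = 1.84 Hz.

1.84 Hz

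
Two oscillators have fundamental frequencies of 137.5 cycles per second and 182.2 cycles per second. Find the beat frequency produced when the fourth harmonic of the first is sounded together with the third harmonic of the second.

3.4 Hz

Fourth harmonic of the first: 4·137.5 = 550.0 Hz.
Third harmonic of the second: 3·182.2 = 546.6 Hz.
f_beat = |550.0 − 546.6| = 3.4 Hz.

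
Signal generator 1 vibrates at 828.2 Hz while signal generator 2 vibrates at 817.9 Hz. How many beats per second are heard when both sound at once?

10.3 Hz

f_beat = |f₁ − f₂|.
|828.2 − 817.9| = 10.3 Hz.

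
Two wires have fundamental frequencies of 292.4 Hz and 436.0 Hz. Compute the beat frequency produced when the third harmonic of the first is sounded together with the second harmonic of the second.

5.2 Hz

Third harmonic of the first: 3·292.4 = 877.2 Hz.
Second harmonic of the second: 2·436.0 = 872.0 Hz.
f_beat = |877.2 − 872.0| = 5.2 Hz.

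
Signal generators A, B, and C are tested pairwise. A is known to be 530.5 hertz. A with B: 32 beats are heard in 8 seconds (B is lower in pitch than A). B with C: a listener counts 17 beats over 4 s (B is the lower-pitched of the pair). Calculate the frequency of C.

A–B: Beat frequency = 32/8 = 4 Hz.
B is below A, so f_B = 530.5 − 4 = 526.5 Hz.
B–C: Beat frequency = 17/4 = 4.25 Hz.
C is above B, so f_C = 526.5 + 4.25 = 530.75 Hz.

530.75 Hz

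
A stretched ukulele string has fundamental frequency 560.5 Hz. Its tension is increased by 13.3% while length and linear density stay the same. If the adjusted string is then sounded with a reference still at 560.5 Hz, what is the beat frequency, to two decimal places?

36.11 Hz

For a string, f ∝ √T, so the new frequency is 560.5·√1.133 = 596.6101 Hz.
f_beat = |596.6101 − 560.5| = 36.11 Hz.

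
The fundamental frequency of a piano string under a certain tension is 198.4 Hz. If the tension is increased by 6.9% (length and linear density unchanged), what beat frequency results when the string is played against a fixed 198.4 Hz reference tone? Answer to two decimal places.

6.73 Hz

For a string, f ∝ √T, so the new frequency is 198.4·√1.069 = 205.1306 Hz.
f_beat = |205.1306 − 198.4| = 6.73 Hz.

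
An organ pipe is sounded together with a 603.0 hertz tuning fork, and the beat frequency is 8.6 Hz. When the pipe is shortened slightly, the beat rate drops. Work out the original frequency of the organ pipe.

594.4 Hz

|f − 603.0| = 8.6, so the organ pipe was at either 594.4 Hz or 611.6 Hz.
A shorter pipe has a higher fundamental; the adjustment raises the organ pipe's frequency.
The beat rate fell, so the adjustment moved the organ pipe toward 603.0 Hz — it must have started below the reference.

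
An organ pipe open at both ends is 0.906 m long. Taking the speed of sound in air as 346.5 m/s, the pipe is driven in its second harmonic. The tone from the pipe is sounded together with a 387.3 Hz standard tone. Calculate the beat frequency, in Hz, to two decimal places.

Open pipe: f_n = n·v/(2L) = 2·346.5/(2·0.906) = 382.4503 Hz.
f_beat = |382.4503 − 387.3| = 4.85 Hz.

4.85 Hz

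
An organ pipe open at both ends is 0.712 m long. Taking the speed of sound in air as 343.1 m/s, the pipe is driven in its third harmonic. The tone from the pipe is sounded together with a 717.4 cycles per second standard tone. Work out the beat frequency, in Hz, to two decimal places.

5.42 Hz

Open pipe: f_n = n·v/(2L) = 3·343.1/(2·0.712) = 722.8230 Hz.
f_beat = |722.8230 − 717.4| = 5.42 Hz.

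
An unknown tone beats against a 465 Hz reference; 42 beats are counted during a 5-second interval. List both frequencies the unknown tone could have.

Beat frequency = 42/5 = 8.4 Hz.
|f − 465| = 8.4, so f = 465 ± 8.4.

456.6 Hz or 473.4 Hz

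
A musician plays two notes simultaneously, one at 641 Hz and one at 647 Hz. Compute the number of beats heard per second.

The beat frequency equals the magnitude of the frequency difference.
|641 − 647| = 6 Hz.

6 Hz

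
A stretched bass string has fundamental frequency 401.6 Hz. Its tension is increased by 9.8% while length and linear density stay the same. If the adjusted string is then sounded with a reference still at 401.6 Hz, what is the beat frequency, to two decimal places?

19.22 Hz

For a string, f ∝ √T, so the new frequency is 401.6·√1.098 = 420.8185 Hz.
f_beat = |420.8185 − 401.6| = 19.22 Hz.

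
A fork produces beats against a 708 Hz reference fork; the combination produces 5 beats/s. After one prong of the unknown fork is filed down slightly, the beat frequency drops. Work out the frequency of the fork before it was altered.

703 Hz

|f − 708| = 5, so the fork was at either 703 Hz or 713 Hz.
Filing a prong removes mass and raises the fork's frequency; the adjustment raises the fork's frequency.
The beat rate fell, so the adjustment moved the fork toward 708 Hz — it must have started below the reference.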